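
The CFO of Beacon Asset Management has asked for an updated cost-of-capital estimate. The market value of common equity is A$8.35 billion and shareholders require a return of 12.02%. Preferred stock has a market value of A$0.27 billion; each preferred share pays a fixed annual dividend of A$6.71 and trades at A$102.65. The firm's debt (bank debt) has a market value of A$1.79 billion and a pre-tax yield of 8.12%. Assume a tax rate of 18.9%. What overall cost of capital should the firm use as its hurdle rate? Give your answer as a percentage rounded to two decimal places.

10.94%

Cost of preferred: Rp = 6.71 / 102.65 = 6.5368%.
Total capital V = 8.35 + 0.27 + 1.79 = 10.41.
Equity: weight = 8.35/10.41 = 0.8021; cost = 12.02%.
Preferred: weight = 0.27/10.41 = 0.0259; cost = 6.5368%.
Bank debt: weight = 1.79/10.41 = 0.1720; after-tax cost = 8.12% × (1 − 18.9%) = 6.5853%.
WACC = 0.8021 × 12.0200% + 0.0259 × 6.5368% + 0.1720 × 6.5853% = 10.9433%.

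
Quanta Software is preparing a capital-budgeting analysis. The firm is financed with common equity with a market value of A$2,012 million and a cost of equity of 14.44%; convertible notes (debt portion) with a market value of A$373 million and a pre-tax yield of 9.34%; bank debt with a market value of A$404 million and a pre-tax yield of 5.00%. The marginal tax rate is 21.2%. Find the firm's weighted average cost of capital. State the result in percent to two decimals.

11.97%

Total capital V = 2012 + 373 + 404 = 2789.
Equity: weight = 2012/2789 = 0.7214; cost = 14.44%.
Convertible notes (debt portion): weight = 373/2789 = 0.1337; after-tax cost = 9.34% × (1 − 21.2%) = 7.3599%.
Bank debt: weight = 404/2789 = 0.1449; after-tax cost = 5% × (1 − 21.2%) = 3.9400%.
WACC = 0.7214 × 14.4400% + 0.1337 × 7.3599% + 0.1449 × 3.9400% = 11.9721%.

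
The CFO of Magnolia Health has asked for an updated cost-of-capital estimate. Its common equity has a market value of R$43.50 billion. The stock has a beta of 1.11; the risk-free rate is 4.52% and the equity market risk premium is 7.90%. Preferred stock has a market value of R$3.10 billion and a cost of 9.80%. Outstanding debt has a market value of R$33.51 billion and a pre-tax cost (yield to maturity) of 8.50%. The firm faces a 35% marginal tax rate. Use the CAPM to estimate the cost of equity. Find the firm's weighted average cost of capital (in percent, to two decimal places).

Cost of equity via CAPM: Re = 4.52% + 1.11 × 7.9% = 13.2890%.
Total capital V = 43.5 + 3.1 + 33.51 = 80.11.
Equity: weight = 43.5/80.11 = 0.5430; cost = 13.289%.
Preferred: weight = 3.1/80.11 = 0.0387; cost = 9.8%.
Debt: weight = 33.51/80.11 = 0.4183; after-tax cost = 8.5% × (1 − 35%) = 5.5250%.
WACC = 0.5430 × 13.2890% + 0.0387 × 9.8000% + 0.4183 × 5.5250% = 9.9063%.

9.91%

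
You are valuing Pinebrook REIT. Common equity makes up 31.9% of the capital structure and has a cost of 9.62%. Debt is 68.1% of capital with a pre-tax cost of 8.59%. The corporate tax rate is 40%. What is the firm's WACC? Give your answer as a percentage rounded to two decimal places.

After-tax cost of debt = 8.59% × (1 − 40%) = 5.1540%.
WACC = 0.319 × 9.6200% + 0.681 × 5.1540% = 6.5787%.

6.58%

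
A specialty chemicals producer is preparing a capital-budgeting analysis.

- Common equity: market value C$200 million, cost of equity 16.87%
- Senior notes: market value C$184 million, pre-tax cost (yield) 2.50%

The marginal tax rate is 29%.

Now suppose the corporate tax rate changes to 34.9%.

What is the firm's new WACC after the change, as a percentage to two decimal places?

9.57%

After the change:
Total capital V = 200 + 184 = 384.
Equity: weight = 200/384 = 0.5208; cost = 16.87%.
Senior notes: weight = 184/384 = 0.4792; after-tax cost = 2.5% × (1 − 34.9%) = 1.6275%.
WACC = 0.5208 × 16.8700% + 0.4792 × 1.6275% = 9.5663%.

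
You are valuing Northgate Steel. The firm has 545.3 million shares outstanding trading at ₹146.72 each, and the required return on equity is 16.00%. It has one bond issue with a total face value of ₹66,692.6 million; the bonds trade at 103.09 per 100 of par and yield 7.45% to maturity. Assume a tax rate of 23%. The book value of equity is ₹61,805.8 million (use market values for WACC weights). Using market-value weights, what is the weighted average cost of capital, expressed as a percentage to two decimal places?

Market value of equity E = 146.72 × 545.3m = 80006.416m. Market value of debt D = 66692.6m × 103.09/100 = 68753.40134m.
Total capital V = 80006.416 + 68753.40134 = 148759.81734.
Equity: weight = 80006.416/148759.81734 = 0.5378; cost = 16%.
Bonds outstanding: weight = 68753.40134/148759.81734 = 0.4622; after-tax cost = 7.45% × (1 − 23%) = 5.7365%.
WACC = 0.5378 × 16.0000% + 0.4622 × 5.7365% = 11.2564%.

11.26%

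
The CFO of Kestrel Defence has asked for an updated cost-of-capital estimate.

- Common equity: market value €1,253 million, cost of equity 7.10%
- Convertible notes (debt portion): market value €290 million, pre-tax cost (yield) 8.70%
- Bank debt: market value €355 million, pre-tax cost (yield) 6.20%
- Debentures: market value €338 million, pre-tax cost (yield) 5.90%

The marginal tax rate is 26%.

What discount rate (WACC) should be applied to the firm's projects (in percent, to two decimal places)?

6.20%

Total capital V = 1253 + 290 + 355 + 338 = 2236.
Equity: weight = 1253/2236 = 0.5604; cost = 7.1%.
Convertible notes (debt portion): weight = 290/2236 = 0.1297; after-tax cost = 8.7% × (1 − 26%) = 6.4380%.
Bank debt: weight = 355/2236 = 0.1588; after-tax cost = 6.2% × (1 − 26%) = 4.5880%.
Debentures: weight = 338/2236 = 0.1512; after-tax cost = 5.9% × (1 − 26%) = 4.3660%.
WACC = 0.5604 × 7.1000% + 0.1297 × 6.4380% + 0.1588 × 4.5880% + 0.1512 × 4.3660% = 6.2020%.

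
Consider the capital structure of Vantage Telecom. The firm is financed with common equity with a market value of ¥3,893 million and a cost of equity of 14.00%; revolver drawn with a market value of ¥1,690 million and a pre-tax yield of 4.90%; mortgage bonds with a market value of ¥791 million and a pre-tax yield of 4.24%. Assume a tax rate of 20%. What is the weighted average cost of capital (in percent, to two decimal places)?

Total capital V = 3893 + 1690 + 791 = 6374.
Equity: weight = 3893/6374 = 0.6108; cost = 14%.
Revolver drawn: weight = 1690/6374 = 0.2651; after-tax cost = 4.9% × (1 − 20%) = 3.9200%.
Mortgage bonds: weight = 791/6374 = 0.1241; after-tax cost = 4.24% × (1 − 20%) = 3.3920%.
WACC = 0.6108 × 14.0000% + 0.2651 × 3.9200% + 0.1241 × 3.3920% = 10.0110%.

10.01%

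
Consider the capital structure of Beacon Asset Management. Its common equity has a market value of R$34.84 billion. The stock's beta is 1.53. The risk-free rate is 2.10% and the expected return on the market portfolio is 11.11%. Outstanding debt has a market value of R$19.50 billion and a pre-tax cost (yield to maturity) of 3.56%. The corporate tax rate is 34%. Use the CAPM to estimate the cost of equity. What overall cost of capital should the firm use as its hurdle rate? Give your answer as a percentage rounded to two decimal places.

11.03%

Market risk premium = 11.11% − 2.1% = 9.01%.
Cost of equity via CAPM: Re = 2.1% + 1.53 × 9.01% = 15.8853%.
Total capital V = 34.84 + 19.5 = 54.34.
Equity: weight = 34.84/54.34 = 0.6411; cost = 15.8853%.
Debt: weight = 19.5/54.34 = 0.3589; after-tax cost = 3.56% × (1 − 34%) = 2.3496%.
WACC = 0.6411 × 15.8853% + 0.3589 × 2.3496% = 11.0280%.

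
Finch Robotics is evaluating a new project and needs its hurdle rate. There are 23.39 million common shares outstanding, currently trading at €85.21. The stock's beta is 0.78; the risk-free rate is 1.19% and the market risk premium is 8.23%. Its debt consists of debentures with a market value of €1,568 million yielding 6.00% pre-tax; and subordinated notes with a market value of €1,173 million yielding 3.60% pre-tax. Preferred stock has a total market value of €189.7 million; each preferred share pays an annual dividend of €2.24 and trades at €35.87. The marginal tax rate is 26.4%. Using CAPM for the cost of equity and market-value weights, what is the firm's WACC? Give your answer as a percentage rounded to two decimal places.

Cost of equity via CAPM: Re = 1.19% + 0.78 × 8.23% = 7.6094%.
Cost of preferred: Rp = 2.24 / 35.87 = 6.2448%.
Market value of equity E = 85.21 × 23.39m = 1993.0619m.
Total capital V = 1993.0619 + 189.7 + 1568 + 1173 = 4923.7619.
Equity: weight = 1993.0619/4923.7619 = 0.4048; cost = 7.6094%.
Preferred: weight = 189.7/4923.7619 = 0.0385; cost = 6.2448%.
Debentures: weight = 1568/4923.7619 = 0.3185; after-tax cost = 6% × (1 − 26.4%) = 4.4160%.
Subordinated notes: weight = 1173/4923.7619 = 0.2382; after-tax cost = 3.6% × (1 − 26.4%) = 2.6496%.
WACC = 0.4048 × 7.6094% + 0.0385 × 6.2448% + 0.3185 × 4.4160% + 0.2382 × 2.6496% = 5.3583%.

5.36%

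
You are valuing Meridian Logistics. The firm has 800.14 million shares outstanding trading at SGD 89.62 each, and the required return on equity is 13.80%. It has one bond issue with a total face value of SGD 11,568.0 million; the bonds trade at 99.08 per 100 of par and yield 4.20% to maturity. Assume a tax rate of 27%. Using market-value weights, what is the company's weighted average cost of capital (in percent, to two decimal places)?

12.32%

Market value of equity E = 89.62 × 800.14m = 71708.5468m. Market value of debt D = 11568m × 99.08/100 = 11461.5744m.
Total capital V = 71708.5468 + 11461.5744 = 83170.1212.
Equity: weight = 71708.5468/83170.1212 = 0.8622; cost = 13.8%.
Bonds outstanding: weight = 11461.5744/83170.1212 = 0.1378; after-tax cost = 4.2% × (1 − 27%) = 3.0660%.
WACC = 0.8622 × 13.8000% + 0.1378 × 3.0660% = 12.3208%.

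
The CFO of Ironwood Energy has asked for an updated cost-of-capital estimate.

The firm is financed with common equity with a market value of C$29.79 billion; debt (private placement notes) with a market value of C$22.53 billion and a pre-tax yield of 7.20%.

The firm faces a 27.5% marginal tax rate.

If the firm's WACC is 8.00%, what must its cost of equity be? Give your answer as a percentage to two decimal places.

Total capital V = 29.79 + 22.53 = 52.32.
Equity weight = 29.79/52.32 = 0.5694.
Private placement notes weight = 22.53/52.32 = 0.4306.
Debt contribution = 0.4306 × 7.2% × (1 − 27.5%) = 2.2478%.
Required equity contribution = 8.0% − 2.2478% = 5.7522%.
Re = 5.7522% / 0.5694 = 10.1025%.

10.10%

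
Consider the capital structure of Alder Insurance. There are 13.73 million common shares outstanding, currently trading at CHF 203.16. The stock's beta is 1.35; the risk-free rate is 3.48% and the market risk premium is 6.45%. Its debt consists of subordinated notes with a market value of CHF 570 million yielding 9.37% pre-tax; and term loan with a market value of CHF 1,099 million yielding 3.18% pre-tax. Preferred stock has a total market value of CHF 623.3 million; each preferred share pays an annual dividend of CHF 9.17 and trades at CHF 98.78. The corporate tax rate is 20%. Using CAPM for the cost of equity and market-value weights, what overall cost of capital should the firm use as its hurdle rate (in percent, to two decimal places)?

9.22%

Cost of equity via CAPM: Re = 3.48% + 1.35 × 6.45% = 12.1875%.
Cost of preferred: Rp = 9.17 / 98.78 = 9.2833%.
Market value of equity E = 203.16 × 13.73m = 2789.3868m.
Total capital V = 2789.3868 + 623.3 + 570 + 1099 = 5081.6868.
Equity: weight = 2789.3868/5081.6868 = 0.5489; cost = 12.1875%.
Preferred: weight = 623.3/5081.6868 = 0.1227; cost = 9.2833%.
Subordinated notes: weight = 570/5081.6868 = 0.1122; after-tax cost = 9.37% × (1 − 20%) = 7.4960%.
Term loan: weight = 1099/5081.6868 = 0.2163; after-tax cost = 3.18% × (1 − 20%) = 2.5440%.
WACC = 0.5489 × 12.1875% + 0.1227 × 9.2833% + 0.1122 × 7.4960% + 0.2163 × 2.5440% = 9.2195%.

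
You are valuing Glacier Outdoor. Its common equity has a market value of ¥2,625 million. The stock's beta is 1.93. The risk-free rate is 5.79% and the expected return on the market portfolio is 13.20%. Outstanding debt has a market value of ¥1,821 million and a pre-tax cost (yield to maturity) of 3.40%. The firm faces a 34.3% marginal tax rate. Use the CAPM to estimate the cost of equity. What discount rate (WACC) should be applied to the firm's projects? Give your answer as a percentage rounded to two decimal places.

12.78%

Market risk premium = 13.2% − 5.79% = 7.41%.
Cost of equity via CAPM: Re = 5.79% + 1.93 × 7.41% = 20.0913%.
Total capital V = 2625 + 1821 = 4446.
Equity: weight = 2625/4446 = 0.5904; cost = 20.0913%.
Debt: weight = 1821/4446 = 0.4096; after-tax cost = 3.4% × (1 − 34.3%) = 2.2338%.
WACC = 0.5904 × 20.0913% + 0.4096 × 2.2338% = 12.7772%.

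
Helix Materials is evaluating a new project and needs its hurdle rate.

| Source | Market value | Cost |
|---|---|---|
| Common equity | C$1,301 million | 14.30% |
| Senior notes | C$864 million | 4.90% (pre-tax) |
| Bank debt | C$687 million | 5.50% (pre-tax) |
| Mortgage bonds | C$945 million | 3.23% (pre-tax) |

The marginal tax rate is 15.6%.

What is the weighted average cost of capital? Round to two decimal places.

7.36%

Total capital V = 1301 + 864 + 687 + 945 = 3797.
Equity: weight = 1301/3797 = 0.3426; cost = 14.3%.
Senior notes: weight = 864/3797 = 0.2275; after-tax cost = 4.9% × (1 − 15.6%) = 4.1356%.
Bank debt: weight = 687/3797 = 0.1809; after-tax cost = 5.5% × (1 − 15.6%) = 4.6420%.
Mortgage bonds: weight = 945/3797 = 0.2489; after-tax cost = 3.23% × (1 − 15.6%) = 2.7261%.
WACC = 0.3426 × 14.3000% + 0.2275 × 4.1356% + 0.1809 × 4.6420% + 0.2489 × 2.7261% = 7.3592%.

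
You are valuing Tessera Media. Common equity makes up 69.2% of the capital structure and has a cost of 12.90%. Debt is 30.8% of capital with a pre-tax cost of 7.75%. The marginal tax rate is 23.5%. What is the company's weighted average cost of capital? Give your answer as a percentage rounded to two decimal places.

10.75%

After-tax cost of debt = 7.75% × (1 − 23.5%) = 5.9287%.
WACC = 0.692 × 12.9000% + 0.308 × 5.9287% = 10.7529%.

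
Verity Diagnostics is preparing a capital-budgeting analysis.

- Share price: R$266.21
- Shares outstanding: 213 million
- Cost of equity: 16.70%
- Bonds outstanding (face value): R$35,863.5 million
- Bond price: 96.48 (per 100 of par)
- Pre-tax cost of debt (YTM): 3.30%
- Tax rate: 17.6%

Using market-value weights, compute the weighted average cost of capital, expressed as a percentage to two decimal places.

11.40%

Market value of equity E = 266.21 × 213m = 56702.73m. Market value of debt D = 35863.5m × 96.48/100 = 34601.1048m.
Total capital V = 56702.73 + 34601.1048 = 91303.8348.
Equity: weight = 56702.73/91303.8348 = 0.6210; cost = 16.7%.
Bonds outstanding: weight = 34601.1048/91303.8348 = 0.3790; after-tax cost = 3.3% × (1 − 17.6%) = 2.7192%.
WACC = 0.6210 × 16.7000% + 0.3790 × 2.7192% = 11.4017%.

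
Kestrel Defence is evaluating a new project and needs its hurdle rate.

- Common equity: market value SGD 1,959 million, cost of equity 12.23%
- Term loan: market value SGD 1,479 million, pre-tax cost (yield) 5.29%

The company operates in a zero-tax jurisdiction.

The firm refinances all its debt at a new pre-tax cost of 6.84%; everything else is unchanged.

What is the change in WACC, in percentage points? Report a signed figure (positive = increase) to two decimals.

Current WACC:
Total capital V = 1959 + 1479 = 3438.
Equity: weight = 1959/3438 = 0.5698; cost = 12.23%.
Term loan: weight = 1479/3438 = 0.4302; after-tax cost = 5.29% × (1 − 0%) = 5.2900%.
WACC = 0.5698 × 12.2300% + 0.4302 × 5.2900% = 9.2445%.
After the change:
Total capital V = 1959 + 1479 = 3438.
Equity: weight = 1959/3438 = 0.5698; cost = 12.23%.
Term loan: weight = 1479/3438 = 0.4302; after-tax cost = 6.84% × (1 − 0%) = 6.8400%.
WACC = 0.5698 × 12.2300% + 0.4302 × 6.8400% = 9.9113%.
Change in WACC = 9.9113% − 9.2445% = 0.6668 pp.

+0.67 pp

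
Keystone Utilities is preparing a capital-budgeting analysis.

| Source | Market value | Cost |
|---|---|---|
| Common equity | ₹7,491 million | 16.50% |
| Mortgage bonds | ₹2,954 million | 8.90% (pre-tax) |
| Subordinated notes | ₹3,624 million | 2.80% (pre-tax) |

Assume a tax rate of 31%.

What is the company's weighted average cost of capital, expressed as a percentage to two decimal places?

Total capital V = 7491 + 2954 + 3624 = 14069.
Equity: weight = 7491/14069 = 0.5324; cost = 16.5%.
Mortgage bonds: weight = 2954/14069 = 0.2100; after-tax cost = 8.9% × (1 − 31%) = 6.1410%.
Subordinated notes: weight = 3624/14069 = 0.2576; after-tax cost = 2.8% × (1 − 31%) = 1.9320%.
WACC = 0.5324 × 16.5000% + 0.2100 × 6.1410% + 0.2576 × 1.9320% = 10.5724%.

10.57%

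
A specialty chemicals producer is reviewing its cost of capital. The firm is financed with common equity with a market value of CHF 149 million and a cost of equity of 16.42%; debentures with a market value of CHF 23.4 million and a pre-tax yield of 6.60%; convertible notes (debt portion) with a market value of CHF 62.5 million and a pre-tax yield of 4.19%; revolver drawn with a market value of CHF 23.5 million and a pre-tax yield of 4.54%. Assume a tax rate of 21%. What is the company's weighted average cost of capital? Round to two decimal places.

Total capital V = 149 + 23.4 + 62.5 + 23.5 = 258.4.
Equity: weight = 149/258.4 = 0.5766; cost = 16.42%.
Debentures: weight = 23.4/258.4 = 0.0906; after-tax cost = 6.6% × (1 − 21%) = 5.2140%.
Convertible notes (debt portion): weight = 62.5/258.4 = 0.2419; after-tax cost = 4.19% × (1 − 21%) = 3.3101%.
Revolver drawn: weight = 23.5/258.4 = 0.0909; after-tax cost = 4.54% × (1 − 21%) = 3.5866%.
WACC = 0.5766 × 16.4200% + 0.0906 × 5.2140% + 0.2419 × 3.3101% + 0.0909 × 3.5866% = 11.0672%.

11.07%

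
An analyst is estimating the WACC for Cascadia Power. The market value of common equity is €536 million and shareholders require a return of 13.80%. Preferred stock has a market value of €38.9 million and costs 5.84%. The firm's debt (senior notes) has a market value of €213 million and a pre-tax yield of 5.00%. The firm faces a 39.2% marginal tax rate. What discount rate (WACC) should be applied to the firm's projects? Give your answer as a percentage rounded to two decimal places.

Total capital V = 536 + 38.9 + 213 = 787.9.
Equity: weight = 536/787.9 = 0.6803; cost = 13.8%.
Preferred: weight = 38.9/787.9 = 0.0494; cost = 5.84%.
Senior notes: weight = 213/787.9 = 0.2703; after-tax cost = 5% × (1 − 39.2%) = 3.0400%.
WACC = 0.6803 × 13.8000% + 0.0494 × 5.8400% + 0.2703 × 3.0400% = 10.4982%.

10.50%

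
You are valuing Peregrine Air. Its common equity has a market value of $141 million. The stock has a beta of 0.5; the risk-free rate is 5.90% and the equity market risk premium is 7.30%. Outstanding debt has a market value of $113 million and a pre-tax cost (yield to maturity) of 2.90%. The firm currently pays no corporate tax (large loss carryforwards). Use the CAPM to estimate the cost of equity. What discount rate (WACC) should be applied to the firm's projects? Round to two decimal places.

Cost of equity via CAPM: Re = 5.9% + 0.5 × 7.3% = 9.5500%.
Total capital V = 141 + 113 = 254.
Equity: weight = 141/254 = 0.5551; cost = 9.55%.
Debt: weight = 113/254 = 0.4449; after-tax cost = 2.9% × (1 − 0%) = 2.9000%.
WACC = 0.5551 × 9.5500% + 0.4449 × 2.9000% = 6.5915%.

6.59%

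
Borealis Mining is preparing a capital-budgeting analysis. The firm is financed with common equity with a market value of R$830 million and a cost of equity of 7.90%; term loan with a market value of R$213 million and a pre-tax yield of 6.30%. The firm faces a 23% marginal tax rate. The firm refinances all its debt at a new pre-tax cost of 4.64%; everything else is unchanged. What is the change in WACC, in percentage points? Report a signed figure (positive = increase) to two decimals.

Current WACC:
Total capital V = 830 + 213 = 1043.
Equity: weight = 830/1043 = 0.7958; cost = 7.9%.
Term loan: weight = 213/1043 = 0.2042; after-tax cost = 6.3% × (1 − 23%) = 4.8510%.
WACC = 0.7958 × 7.9000% + 0.2042 × 4.8510% = 7.2773%.
After the change:
Total capital V = 830 + 213 = 1043.
Equity: weight = 830/1043 = 0.7958; cost = 7.9%.
Term loan: weight = 213/1043 = 0.2042; after-tax cost = 4.64% × (1 − 23%) = 3.5728%.
WACC = 0.7958 × 7.9000% + 0.2042 × 3.5728% = 7.0163%.
Change in WACC = 7.0163% − 7.2773% = -0.2610 pp.

-0.26 pp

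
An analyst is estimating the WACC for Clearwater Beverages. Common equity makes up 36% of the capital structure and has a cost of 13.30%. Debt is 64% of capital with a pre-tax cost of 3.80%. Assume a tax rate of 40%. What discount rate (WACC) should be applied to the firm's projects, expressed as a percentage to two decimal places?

After-tax cost of debt = 3.8% × (1 − 40%) = 2.2800%.
WACC = 0.360 × 13.3000% + 0.640 × 2.2800% = 6.2472%.

6.25%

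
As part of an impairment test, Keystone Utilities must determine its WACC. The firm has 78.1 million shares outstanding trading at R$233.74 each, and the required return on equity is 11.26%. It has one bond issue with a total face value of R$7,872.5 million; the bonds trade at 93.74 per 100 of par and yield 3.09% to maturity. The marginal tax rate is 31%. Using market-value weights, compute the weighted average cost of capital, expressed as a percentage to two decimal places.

8.63%

Market value of equity E = 233.74 × 78.1m = 18255.094m. Market value of debt D = 7872.5m × 93.74/100 = 7379.6815m.
Total capital V = 18255.094 + 7379.6815 = 25634.7755.
Equity: weight = 18255.094/25634.7755 = 0.7121; cost = 11.26%.
Bonds outstanding: weight = 7379.6815/25634.7755 = 0.2879; after-tax cost = 3.09% × (1 − 31%) = 2.1321%.
WACC = 0.7121 × 11.2600% + 0.2879 × 2.1321% = 8.6323%.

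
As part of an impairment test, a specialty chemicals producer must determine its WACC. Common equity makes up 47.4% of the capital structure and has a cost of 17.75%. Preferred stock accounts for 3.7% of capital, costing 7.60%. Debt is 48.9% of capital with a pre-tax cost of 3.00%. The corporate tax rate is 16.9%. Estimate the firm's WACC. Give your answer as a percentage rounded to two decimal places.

9.91%

After-tax cost of debt = 3% × (1 − 16.9%) = 2.4930%.
WACC = 0.474 × 17.7500% + 0.037 × 7.6000% + 0.489 × 2.4930% = 9.9138%.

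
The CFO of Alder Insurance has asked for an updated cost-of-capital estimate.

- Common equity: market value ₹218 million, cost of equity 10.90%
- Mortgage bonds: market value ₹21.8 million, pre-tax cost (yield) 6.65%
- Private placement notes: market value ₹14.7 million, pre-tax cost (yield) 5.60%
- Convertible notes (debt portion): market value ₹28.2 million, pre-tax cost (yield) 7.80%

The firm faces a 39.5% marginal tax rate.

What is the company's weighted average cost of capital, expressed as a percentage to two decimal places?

Total capital V = 218 + 21.8 + 14.7 + 28.2 = 282.7.
Equity: weight = 218/282.7 = 0.7711; cost = 10.9%.
Mortgage bonds: weight = 21.8/282.7 = 0.0771; after-tax cost = 6.65% × (1 − 39.5%) = 4.0232%.
Private placement notes: weight = 14.7/282.7 = 0.0520; after-tax cost = 5.6% × (1 − 39.5%) = 3.3880%.
Convertible notes (debt portion): weight = 28.2/282.7 = 0.0998; after-tax cost = 7.8% × (1 − 39.5%) = 4.7190%.
WACC = 0.7711 × 10.9000% + 0.0771 × 4.0232% + 0.0520 × 3.3880% + 0.0998 × 4.7190% = 9.3625%.

9.36%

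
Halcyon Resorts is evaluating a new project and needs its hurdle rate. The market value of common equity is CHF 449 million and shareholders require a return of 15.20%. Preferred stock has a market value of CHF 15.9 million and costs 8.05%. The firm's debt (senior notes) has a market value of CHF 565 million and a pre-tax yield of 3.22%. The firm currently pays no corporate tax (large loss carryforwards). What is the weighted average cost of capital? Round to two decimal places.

Total capital V = 449 + 15.9 + 565 = 1029.9.
Equity: weight = 449/1029.9 = 0.4360; cost = 15.2%.
Preferred: weight = 15.9/1029.9 = 0.0154; cost = 8.05%.
Senior notes: weight = 565/1029.9 = 0.5486; after-tax cost = 3.22% × (1 − 0%) = 3.2200%.
WACC = 0.4360 × 15.2000% + 0.0154 × 8.0500% + 0.5486 × 3.2200% = 8.5174%.

8.52%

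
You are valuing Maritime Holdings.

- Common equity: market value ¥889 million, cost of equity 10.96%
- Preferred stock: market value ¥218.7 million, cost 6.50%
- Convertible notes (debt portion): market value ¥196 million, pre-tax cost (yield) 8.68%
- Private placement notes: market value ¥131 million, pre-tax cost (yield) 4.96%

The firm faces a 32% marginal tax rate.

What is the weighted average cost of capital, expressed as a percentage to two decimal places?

Total capital V = 889 + 218.7 + 196 + 131 = 1434.7.
Equity: weight = 889/1434.7 = 0.6196; cost = 10.96%.
Preferred: weight = 218.7/1434.7 = 0.1524; cost = 6.5%.
Convertible notes (debt portion): weight = 196/1434.7 = 0.1366; after-tax cost = 8.68% × (1 − 32%) = 5.9024%.
Private placement notes: weight = 131/1434.7 = 0.0913; after-tax cost = 4.96% × (1 − 32%) = 3.3728%.
WACC = 0.6196 × 10.9600% + 0.1524 × 6.5000% + 0.1366 × 5.9024% + 0.0913 × 3.3728% = 8.8964%.

8.90%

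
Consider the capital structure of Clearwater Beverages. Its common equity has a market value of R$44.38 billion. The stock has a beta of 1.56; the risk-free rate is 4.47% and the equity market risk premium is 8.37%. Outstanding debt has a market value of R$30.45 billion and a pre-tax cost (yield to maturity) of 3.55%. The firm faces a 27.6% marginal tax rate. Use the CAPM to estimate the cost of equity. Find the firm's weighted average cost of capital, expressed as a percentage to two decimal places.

11.44%

Cost of equity via CAPM: Re = 4.47% + 1.56 × 8.37% = 17.5272%.
Total capital V = 44.38 + 30.45 = 74.83.
Equity: weight = 44.38/74.83 = 0.5931; cost = 17.5272%.
Debt: weight = 30.45/74.83 = 0.4069; after-tax cost = 3.55% × (1 − 27.6%) = 2.5702%.
WACC = 0.5931 × 17.5272% + 0.4069 × 2.5702% = 11.4409%.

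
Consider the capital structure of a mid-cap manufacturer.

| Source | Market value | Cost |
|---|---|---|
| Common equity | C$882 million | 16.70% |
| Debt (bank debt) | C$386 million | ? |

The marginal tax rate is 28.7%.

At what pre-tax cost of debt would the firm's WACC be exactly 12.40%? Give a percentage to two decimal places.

Total capital V = 882 + 386 = 1268.
Equity weight = 882/1268 = 0.6956.
Bank debt weight = 386/1268 = 0.3044.
Equity contribution = 0.6956 × 16.7% = 11.6162%.
Remaining for debt = 12.4% − 11.6162% = 0.7838%.
Rd × (1 − 28.7%) × 0.3044 = 0.7838%  ⇒  Rd = 3.6110%.

3.61%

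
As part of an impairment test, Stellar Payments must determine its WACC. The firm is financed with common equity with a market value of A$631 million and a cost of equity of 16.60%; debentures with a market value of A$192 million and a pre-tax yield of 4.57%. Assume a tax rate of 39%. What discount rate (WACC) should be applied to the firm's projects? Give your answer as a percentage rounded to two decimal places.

13.38%

Total capital V = 631 + 192 = 823.
Equity: weight = 631/823 = 0.7667; cost = 16.6%.
Debentures: weight = 192/823 = 0.2333; after-tax cost = 4.57% × (1 − 39%) = 2.7877%.
WACC = 0.7667 × 16.6000% + 0.2333 × 2.7877% = 13.3777%.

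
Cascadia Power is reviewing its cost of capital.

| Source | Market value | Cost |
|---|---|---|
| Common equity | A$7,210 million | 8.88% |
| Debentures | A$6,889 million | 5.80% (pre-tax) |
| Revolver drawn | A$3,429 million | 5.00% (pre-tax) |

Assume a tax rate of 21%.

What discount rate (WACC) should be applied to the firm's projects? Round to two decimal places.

Total capital V = 7210 + 6889 + 3429 = 17528.
Equity: weight = 7210/17528 = 0.4113; cost = 8.88%.
Debentures: weight = 6889/17528 = 0.3930; after-tax cost = 5.8% × (1 − 21%) = 4.5820%.
Revolver drawn: weight = 3429/17528 = 0.1956; after-tax cost = 5% × (1 − 21%) = 3.9500%.
WACC = 0.4113 × 8.8800% + 0.3930 × 4.5820% + 0.1956 × 3.9500% = 6.2263%.

6.23%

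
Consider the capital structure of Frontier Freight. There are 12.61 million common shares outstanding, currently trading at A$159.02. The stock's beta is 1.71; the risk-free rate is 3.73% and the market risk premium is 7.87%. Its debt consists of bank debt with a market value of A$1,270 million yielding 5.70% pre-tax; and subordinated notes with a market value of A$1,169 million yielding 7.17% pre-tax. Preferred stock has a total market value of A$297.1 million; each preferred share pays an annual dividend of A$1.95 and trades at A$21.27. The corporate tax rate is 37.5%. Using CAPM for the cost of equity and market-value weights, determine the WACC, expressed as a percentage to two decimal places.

Cost of equity via CAPM: Re = 3.73% + 1.71 × 7.87% = 17.1877%.
Cost of preferred: Rp = 1.95 / 21.27 = 9.1678%.
Market value of equity E = 159.02 × 12.61m = 2005.2422m.
Total capital V = 2005.2422 + 297.1 + 1270 + 1169 = 4741.3422.
Equity: weight = 2005.2422/4741.3422 = 0.4229; cost = 17.1877%.
Preferred: weight = 297.1/4741.3422 = 0.0627; cost = 9.1678%.
Bank debt: weight = 1270/4741.3422 = 0.2679; after-tax cost = 5.7% × (1 − 37.5%) = 3.5625%.
Subordinated notes: weight = 1169/4741.3422 = 0.2466; after-tax cost = 7.17% × (1 − 37.5%) = 4.4813%.
WACC = 0.4229 × 17.1877% + 0.0627 × 9.1678% + 0.2679 × 3.5625% + 0.2466 × 4.4813% = 9.9027%.

9.90%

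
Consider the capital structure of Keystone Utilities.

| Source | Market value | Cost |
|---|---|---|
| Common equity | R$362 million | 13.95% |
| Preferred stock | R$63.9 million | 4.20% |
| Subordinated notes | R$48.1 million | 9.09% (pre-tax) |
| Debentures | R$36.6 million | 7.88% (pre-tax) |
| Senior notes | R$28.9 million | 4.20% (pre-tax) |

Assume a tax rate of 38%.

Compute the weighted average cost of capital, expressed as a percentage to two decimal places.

Total capital V = 362 + 63.9 + 48.1 + 36.6 + 28.9 = 539.5.
Equity: weight = 362/539.5 = 0.6710; cost = 13.95%.
Preferred: weight = 63.9/539.5 = 0.1184; cost = 4.2%.
Subordinated notes: weight = 48.1/539.5 = 0.0892; after-tax cost = 9.09% × (1 − 38%) = 5.6358%.
Debentures: weight = 36.6/539.5 = 0.0678; after-tax cost = 7.88% × (1 − 38%) = 4.8856%.
Senior notes: weight = 28.9/539.5 = 0.0536; after-tax cost = 4.2% × (1 − 38%) = 2.6040%.
WACC = 0.6710 × 13.9500% + 0.1184 × 4.2000% + 0.0892 × 5.6358% + 0.0678 × 4.8856% + 0.0536 × 2.6040% = 10.8312%.

10.83%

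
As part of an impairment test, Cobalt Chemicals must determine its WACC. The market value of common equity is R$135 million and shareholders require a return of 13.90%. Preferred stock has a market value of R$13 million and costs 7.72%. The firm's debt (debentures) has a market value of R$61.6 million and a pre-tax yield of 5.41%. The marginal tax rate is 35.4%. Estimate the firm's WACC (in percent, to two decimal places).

Total capital V = 135 + 13 + 61.6 = 209.6.
Equity: weight = 135/209.6 = 0.6441; cost = 13.9%.
Preferred: weight = 13/209.6 = 0.0620; cost = 7.72%.
Debentures: weight = 61.6/209.6 = 0.2939; after-tax cost = 5.41% × (1 − 35.4%) = 3.4949%.
WACC = 0.6441 × 13.9000% + 0.0620 × 7.7200% + 0.2939 × 3.4949% = 10.4587%.

10.46%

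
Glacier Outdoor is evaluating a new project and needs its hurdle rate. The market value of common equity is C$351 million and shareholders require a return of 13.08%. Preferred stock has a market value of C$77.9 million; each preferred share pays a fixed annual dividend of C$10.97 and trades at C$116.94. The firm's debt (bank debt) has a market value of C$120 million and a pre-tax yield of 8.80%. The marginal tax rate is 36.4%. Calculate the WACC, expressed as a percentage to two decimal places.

10.92%

Cost of preferred: Rp = 10.97 / 116.94 = 9.3809%.
Total capital V = 351 + 77.9 + 120 = 548.9.
Equity: weight = 351/548.9 = 0.6395; cost = 13.08%.
Preferred: weight = 77.9/548.9 = 0.1419; cost = 9.3809%.
Bank debt: weight = 120/548.9 = 0.2186; after-tax cost = 8.8% × (1 − 36.4%) = 5.5968%.
WACC = 0.6395 × 13.0800% + 0.1419 × 9.3809% + 0.2186 × 5.5968% = 10.9191%.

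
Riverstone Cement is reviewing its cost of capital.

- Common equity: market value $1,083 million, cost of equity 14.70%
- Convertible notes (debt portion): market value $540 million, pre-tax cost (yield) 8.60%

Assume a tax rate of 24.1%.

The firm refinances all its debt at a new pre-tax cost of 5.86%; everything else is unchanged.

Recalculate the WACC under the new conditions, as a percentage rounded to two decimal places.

11.29%

After the change:
Total capital V = 1083 + 540 = 1623.
Equity: weight = 1083/1623 = 0.6673; cost = 14.7%.
Convertible notes (debt portion): weight = 540/1623 = 0.3327; after-tax cost = 5.86% × (1 − 24.1%) = 4.4477%.
WACC = 0.6673 × 14.7000% + 0.3327 × 4.4477% = 11.2889%.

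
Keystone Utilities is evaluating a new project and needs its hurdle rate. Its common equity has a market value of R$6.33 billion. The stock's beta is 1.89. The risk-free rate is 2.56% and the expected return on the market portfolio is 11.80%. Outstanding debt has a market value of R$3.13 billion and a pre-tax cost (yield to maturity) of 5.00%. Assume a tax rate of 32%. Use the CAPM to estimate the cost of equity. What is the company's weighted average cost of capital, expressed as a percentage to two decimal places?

14.52%

Market risk premium = 11.8% − 2.56% = 9.24%.
Cost of equity via CAPM: Re = 2.56% + 1.89 × 9.24% = 20.0236%.
Total capital V = 6.33 + 3.13 = 9.46.
Equity: weight = 6.33/9.46 = 0.6691; cost = 20.0236%.
Debt: weight = 3.13/9.46 = 0.3309; after-tax cost = 5% × (1 − 32%) = 3.4000%.
WACC = 0.6691 × 20.0236% + 0.3309 × 3.4000% = 14.5234%.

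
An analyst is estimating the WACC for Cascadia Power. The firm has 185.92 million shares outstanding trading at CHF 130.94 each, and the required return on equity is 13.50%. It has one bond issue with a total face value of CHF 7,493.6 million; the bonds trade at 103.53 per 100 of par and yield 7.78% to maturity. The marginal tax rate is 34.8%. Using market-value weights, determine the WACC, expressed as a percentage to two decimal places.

Market value of equity E = 130.94 × 185.92m = 24344.3648m. Market value of debt D = 7493.6m × 103.53/100 = 7758.12408m.
Total capital V = 24344.3648 + 7758.12408 = 32102.48888.
Equity: weight = 24344.3648/32102.48888 = 0.7583; cost = 13.5%.
Bonds outstanding: weight = 7758.12408/32102.48888 = 0.2417; after-tax cost = 7.78% × (1 − 34.8%) = 5.0726%.
WACC = 0.7583 × 13.5000% + 0.2417 × 5.0726% = 11.4634%.

11.46%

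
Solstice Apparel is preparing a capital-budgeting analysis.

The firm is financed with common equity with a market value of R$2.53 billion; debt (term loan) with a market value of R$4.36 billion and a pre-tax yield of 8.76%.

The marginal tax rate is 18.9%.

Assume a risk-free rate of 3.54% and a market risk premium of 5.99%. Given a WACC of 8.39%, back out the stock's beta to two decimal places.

Total capital V = 2.53 + 4.36 = 6.89.
Equity weight = 2.53/6.89 = 0.3672.
Term loan weight = 4.36/6.89 = 0.6328.
Debt contribution = 0.6328 × 8.76% × (1 − 18.9%) = 4.4956%.
Required equity contribution = 8.39% − 4.4956% = 3.8944%  ⇒  Re = 10.6056%.
CAPM: 10.6056% = 3.54% + β × 5.99%  ⇒  β = 1.1796.

1.18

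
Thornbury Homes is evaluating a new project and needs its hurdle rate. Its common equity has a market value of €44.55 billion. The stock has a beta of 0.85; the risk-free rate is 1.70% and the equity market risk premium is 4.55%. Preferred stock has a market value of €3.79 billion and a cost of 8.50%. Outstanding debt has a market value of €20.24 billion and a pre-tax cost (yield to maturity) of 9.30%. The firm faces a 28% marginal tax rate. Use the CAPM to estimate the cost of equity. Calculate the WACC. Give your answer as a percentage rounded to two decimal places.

Cost of equity via CAPM: Re = 1.7% + 0.85 × 4.55% = 5.5675%.
Total capital V = 44.55 + 3.79 + 20.24 = 68.58.
Equity: weight = 44.55/68.58 = 0.6496; cost = 5.5675%.
Preferred: weight = 3.79/68.58 = 0.0553; cost = 8.5%.
Debt: weight = 20.24/68.58 = 0.2951; after-tax cost = 9.3% × (1 − 28%) = 6.6960%.
WACC = 0.6496 × 5.5675% + 0.0553 × 8.5000% + 0.2951 × 6.6960% = 6.0626%.

6.06%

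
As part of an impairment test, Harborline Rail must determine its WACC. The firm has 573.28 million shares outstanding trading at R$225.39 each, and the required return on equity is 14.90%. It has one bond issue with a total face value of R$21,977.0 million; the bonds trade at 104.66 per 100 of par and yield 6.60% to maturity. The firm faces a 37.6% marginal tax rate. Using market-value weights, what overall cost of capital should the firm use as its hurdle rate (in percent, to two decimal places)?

Market value of equity E = 225.39 × 573.28m = 129211.5792m. Market value of debt D = 21977m × 104.66/100 = 23001.1282m.
Total capital V = 129211.5792 + 23001.1282 = 152212.7074.
Equity: weight = 129211.5792/152212.7074 = 0.8489; cost = 14.9%.
Bonds outstanding: weight = 23001.1282/152212.7074 = 0.1511; after-tax cost = 6.6% × (1 − 37.6%) = 4.1184%.
WACC = 0.8489 × 14.9000% + 0.1511 × 4.1184% = 13.2708%.

13.27%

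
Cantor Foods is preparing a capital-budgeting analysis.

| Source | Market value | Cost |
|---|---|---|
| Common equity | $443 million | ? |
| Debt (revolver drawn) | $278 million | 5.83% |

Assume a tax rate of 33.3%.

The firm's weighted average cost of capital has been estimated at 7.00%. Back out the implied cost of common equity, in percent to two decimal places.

Total capital V = 443 + 278 = 721.
Equity weight = 443/721 = 0.6144.
Revolver drawn weight = 278/721 = 0.3856.
Debt contribution = 0.3856 × 5.83% × (1 − 33.3%) = 1.4994%.
Required equity contribution = 7.0% − 1.4994% = 5.5006%.
Re = 5.5006% / 0.6144 = 8.9525%.

8.95%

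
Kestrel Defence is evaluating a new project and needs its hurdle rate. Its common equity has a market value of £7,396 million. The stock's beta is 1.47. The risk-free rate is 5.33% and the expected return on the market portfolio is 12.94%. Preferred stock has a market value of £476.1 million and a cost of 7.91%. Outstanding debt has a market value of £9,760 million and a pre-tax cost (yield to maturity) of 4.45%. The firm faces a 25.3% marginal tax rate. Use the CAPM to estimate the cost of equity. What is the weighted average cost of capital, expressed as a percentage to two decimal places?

8.98%

Market risk premium = 12.94% − 5.33% = 7.61%.
Cost of equity via CAPM: Re = 5.33% + 1.47 × 7.61% = 16.5167%.
Total capital V = 7396 + 476.1 + 9760 = 17632.1.
Equity: weight = 7396/17632.1 = 0.4195; cost = 16.5167%.
Preferred: weight = 476.1/17632.1 = 0.0270; cost = 7.91%.
Debt: weight = 9760/17632.1 = 0.5535; after-tax cost = 4.45% × (1 − 25.3%) = 3.3241%.
WACC = 0.4195 × 16.5167% + 0.0270 × 7.9100% + 0.5535 × 3.3241% = 8.9818%.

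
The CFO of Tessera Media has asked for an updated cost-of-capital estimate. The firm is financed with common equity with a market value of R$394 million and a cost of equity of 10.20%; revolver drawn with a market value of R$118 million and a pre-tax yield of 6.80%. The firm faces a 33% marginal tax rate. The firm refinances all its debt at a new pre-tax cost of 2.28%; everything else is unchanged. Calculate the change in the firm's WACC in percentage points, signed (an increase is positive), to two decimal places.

Current WACC:
Total capital V = 394 + 118 = 512.
Equity: weight = 394/512 = 0.7695; cost = 10.2%.
Revolver drawn: weight = 118/512 = 0.2305; after-tax cost = 6.8% × (1 − 33%) = 4.5560%.
WACC = 0.7695 × 10.2000% + 0.2305 × 4.5560% = 8.8992%.
After the change:
Total capital V = 394 + 118 = 512.
Equity: weight = 394/512 = 0.7695; cost = 10.2%.
Revolver drawn: weight = 118/512 = 0.2305; after-tax cost = 2.28% × (1 − 33%) = 1.5276%.
WACC = 0.7695 × 10.2000% + 0.2305 × 1.5276% = 8.2013%.
Change in WACC = 8.2013% − 8.8992% = -0.6980 pp.

-0.70 pp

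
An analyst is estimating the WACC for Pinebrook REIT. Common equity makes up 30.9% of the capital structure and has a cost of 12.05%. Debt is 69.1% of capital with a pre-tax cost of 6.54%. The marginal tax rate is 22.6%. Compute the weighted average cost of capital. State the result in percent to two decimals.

After-tax cost of debt = 6.54% × (1 − 22.6%) = 5.0620%.
WACC = 0.309 × 12.0500% + 0.691 × 5.0620% = 7.2213%.

7.22%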